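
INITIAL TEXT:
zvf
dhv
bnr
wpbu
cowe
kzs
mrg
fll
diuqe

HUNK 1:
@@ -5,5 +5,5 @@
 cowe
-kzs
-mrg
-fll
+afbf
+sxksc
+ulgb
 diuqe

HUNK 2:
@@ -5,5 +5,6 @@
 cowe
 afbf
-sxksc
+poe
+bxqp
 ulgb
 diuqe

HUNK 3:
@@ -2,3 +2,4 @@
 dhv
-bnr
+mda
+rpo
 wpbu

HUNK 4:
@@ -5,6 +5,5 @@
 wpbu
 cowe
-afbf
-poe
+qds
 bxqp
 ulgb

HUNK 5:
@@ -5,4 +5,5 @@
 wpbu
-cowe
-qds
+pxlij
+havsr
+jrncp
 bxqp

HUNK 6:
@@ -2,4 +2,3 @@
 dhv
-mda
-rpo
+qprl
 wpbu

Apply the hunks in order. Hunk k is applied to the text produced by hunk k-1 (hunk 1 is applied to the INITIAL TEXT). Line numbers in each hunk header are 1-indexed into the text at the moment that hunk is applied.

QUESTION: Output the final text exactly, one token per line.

Answer: zvf
dhv
qprl
wpbu
pxlij
havsr
jrncp
bxqp
ulgb
diuqe

Derivation:
Hunk 1: at line 5 remove [kzs,mrg,fll] add [afbf,sxksc,ulgb] -> 9 lines: zvf dhv bnr wpbu cowe afbf sxksc ulgb diuqe
Hunk 2: at line 5 remove [sxksc] add [poe,bxqp] -> 10 lines: zvf dhv bnr wpbu cowe afbf poe bxqp ulgb diuqe
Hunk 3: at line 2 remove [bnr] add [mda,rpo] -> 11 lines: zvf dhv mda rpo wpbu cowe afbf poe bxqp ulgb diuqe
Hunk 4: at line 5 remove [afbf,poe] add [qds] -> 10 lines: zvf dhv mda rpo wpbu cowe qds bxqp ulgb diuqe
Hunk 5: at line 5 remove [cowe,qds] add [pxlij,havsr,jrncp] -> 11 lines: zvf dhv mda rpo wpbu pxlij havsr jrncp bxqp ulgb diuqe
Hunk 6: at line 2 remove [mda,rpo] add [qprl] -> 10 lines: zvf dhv qprl wpbu pxlij havsr jrncp bxqp ulgb diuqe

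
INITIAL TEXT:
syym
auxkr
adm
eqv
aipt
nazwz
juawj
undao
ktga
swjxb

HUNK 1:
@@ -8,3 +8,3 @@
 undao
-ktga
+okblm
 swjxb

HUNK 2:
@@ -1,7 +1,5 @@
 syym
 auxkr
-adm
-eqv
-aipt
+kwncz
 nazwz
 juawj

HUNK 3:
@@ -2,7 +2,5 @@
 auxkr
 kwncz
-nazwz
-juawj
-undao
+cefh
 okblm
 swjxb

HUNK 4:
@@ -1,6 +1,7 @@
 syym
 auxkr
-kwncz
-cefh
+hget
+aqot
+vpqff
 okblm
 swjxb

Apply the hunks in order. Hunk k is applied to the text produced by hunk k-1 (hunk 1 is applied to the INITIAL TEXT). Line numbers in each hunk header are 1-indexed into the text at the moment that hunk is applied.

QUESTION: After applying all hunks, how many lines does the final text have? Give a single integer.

Hunk 1: at line 8 remove [ktga] add [okblm] -> 10 lines: syym auxkr adm eqv aipt nazwz juawj undao okblm swjxb
Hunk 2: at line 1 remove [adm,eqv,aipt] add [kwncz] -> 8 lines: syym auxkr kwncz nazwz juawj undao okblm swjxb
Hunk 3: at line 2 remove [nazwz,juawj,undao] add [cefh] -> 6 lines: syym auxkr kwncz cefh okblm swjxb
Hunk 4: at line 1 remove [kwncz,cefh] add [hget,aqot,vpqff] -> 7 lines: syym auxkr hget aqot vpqff okblm swjxb
Final line count: 7

Answer: 7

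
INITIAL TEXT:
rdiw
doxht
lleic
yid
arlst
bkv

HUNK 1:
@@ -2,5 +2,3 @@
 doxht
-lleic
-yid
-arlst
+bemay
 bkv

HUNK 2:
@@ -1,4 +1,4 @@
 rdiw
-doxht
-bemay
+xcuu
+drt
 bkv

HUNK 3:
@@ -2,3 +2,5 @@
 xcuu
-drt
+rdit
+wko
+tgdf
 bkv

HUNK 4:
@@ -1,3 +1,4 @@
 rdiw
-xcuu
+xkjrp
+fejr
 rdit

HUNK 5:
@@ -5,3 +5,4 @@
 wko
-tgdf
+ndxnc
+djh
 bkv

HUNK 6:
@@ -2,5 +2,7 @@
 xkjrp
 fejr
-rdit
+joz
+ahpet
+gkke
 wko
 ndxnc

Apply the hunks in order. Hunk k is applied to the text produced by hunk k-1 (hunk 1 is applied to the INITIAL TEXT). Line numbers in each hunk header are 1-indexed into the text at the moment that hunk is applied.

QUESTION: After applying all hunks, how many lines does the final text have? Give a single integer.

Answer: 10

Derivation:
Hunk 1: at line 2 remove [lleic,yid,arlst] add [bemay] -> 4 lines: rdiw doxht bemay bkv
Hunk 2: at line 1 remove [doxht,bemay] add [xcuu,drt] -> 4 lines: rdiw xcuu drt bkv
Hunk 3: at line 2 remove [drt] add [rdit,wko,tgdf] -> 6 lines: rdiw xcuu rdit wko tgdf bkv
Hunk 4: at line 1 remove [xcuu] add [xkjrp,fejr] -> 7 lines: rdiw xkjrp fejr rdit wko tgdf bkv
Hunk 5: at line 5 remove [tgdf] add [ndxnc,djh] -> 8 lines: rdiw xkjrp fejr rdit wko ndxnc djh bkv
Hunk 6: at line 2 remove [rdit] add [joz,ahpet,gkke] -> 10 lines: rdiw xkjrp fejr joz ahpet gkke wko ndxnc djh bkv
Final line count: 10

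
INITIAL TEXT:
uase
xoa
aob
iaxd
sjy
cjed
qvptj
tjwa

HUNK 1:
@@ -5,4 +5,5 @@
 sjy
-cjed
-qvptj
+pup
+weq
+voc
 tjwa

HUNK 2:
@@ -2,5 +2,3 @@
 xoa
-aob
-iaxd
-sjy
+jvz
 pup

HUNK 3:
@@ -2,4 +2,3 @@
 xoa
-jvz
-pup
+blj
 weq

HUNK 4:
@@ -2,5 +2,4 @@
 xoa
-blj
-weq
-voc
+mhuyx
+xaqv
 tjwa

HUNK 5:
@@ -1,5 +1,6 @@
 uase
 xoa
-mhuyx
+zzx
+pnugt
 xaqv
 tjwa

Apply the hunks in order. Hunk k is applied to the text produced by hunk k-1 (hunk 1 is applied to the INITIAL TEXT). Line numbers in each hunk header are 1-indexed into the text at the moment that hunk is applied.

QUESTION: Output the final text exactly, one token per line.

Hunk 1: at line 5 remove [cjed,qvptj] add [pup,weq,voc] -> 9 lines: uase xoa aob iaxd sjy pup weq voc tjwa
Hunk 2: at line 2 remove [aob,iaxd,sjy] add [jvz] -> 7 lines: uase xoa jvz pup weq voc tjwa
Hunk 3: at line 2 remove [jvz,pup] add [blj] -> 6 lines: uase xoa blj weq voc tjwa
Hunk 4: at line 2 remove [blj,weq,voc] add [mhuyx,xaqv] -> 5 lines: uase xoa mhuyx xaqv tjwa
Hunk 5: at line 1 remove [mhuyx] add [zzx,pnugt] -> 6 lines: uase xoa zzx pnugt xaqv tjwa

Answer: uase
xoa
zzx
pnugt
xaqv
tjwa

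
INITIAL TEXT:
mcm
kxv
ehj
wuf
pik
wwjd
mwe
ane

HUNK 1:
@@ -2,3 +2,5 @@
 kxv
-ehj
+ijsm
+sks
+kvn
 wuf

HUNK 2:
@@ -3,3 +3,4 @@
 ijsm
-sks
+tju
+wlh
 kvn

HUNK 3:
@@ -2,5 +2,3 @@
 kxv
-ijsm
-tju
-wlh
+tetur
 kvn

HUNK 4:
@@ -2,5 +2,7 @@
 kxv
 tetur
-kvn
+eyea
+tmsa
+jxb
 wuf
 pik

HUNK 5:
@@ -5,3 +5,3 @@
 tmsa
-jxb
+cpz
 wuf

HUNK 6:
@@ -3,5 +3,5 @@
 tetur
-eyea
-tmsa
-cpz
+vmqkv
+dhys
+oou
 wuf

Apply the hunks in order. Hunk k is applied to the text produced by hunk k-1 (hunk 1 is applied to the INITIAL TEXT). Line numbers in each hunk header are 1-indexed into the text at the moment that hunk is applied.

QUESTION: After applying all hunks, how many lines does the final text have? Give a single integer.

Hunk 1: at line 2 remove [ehj] add [ijsm,sks,kvn] -> 10 lines: mcm kxv ijsm sks kvn wuf pik wwjd mwe ane
Hunk 2: at line 3 remove [sks] add [tju,wlh] -> 11 lines: mcm kxv ijsm tju wlh kvn wuf pik wwjd mwe ane
Hunk 3: at line 2 remove [ijsm,tju,wlh] add [tetur] -> 9 lines: mcm kxv tetur kvn wuf pik wwjd mwe ane
Hunk 4: at line 2 remove [kvn] add [eyea,tmsa,jxb] -> 11 lines: mcm kxv tetur eyea tmsa jxb wuf pik wwjd mwe ane
Hunk 5: at line 5 remove [jxb] add [cpz] -> 11 lines: mcm kxv tetur eyea tmsa cpz wuf pik wwjd mwe ane
Hunk 6: at line 3 remove [eyea,tmsa,cpz] add [vmqkv,dhys,oou] -> 11 lines: mcm kxv tetur vmqkv dhys oou wuf pik wwjd mwe ane
Final line count: 11

Answer: 11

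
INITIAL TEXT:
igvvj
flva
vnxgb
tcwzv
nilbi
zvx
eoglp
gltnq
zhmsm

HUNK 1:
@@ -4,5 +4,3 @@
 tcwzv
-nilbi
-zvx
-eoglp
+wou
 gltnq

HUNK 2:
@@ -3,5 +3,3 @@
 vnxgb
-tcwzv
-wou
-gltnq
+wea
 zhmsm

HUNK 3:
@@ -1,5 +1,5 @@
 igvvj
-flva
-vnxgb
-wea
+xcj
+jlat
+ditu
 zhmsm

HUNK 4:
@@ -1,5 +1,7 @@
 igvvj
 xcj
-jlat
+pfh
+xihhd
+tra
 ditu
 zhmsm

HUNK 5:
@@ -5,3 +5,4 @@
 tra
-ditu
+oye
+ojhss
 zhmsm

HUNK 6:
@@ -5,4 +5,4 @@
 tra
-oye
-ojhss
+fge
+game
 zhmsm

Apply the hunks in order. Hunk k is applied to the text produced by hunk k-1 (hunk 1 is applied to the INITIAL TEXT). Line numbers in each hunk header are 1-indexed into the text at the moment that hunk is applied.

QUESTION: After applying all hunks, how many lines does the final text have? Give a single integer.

Answer: 8

Derivation:
Hunk 1: at line 4 remove [nilbi,zvx,eoglp] add [wou] -> 7 lines: igvvj flva vnxgb tcwzv wou gltnq zhmsm
Hunk 2: at line 3 remove [tcwzv,wou,gltnq] add [wea] -> 5 lines: igvvj flva vnxgb wea zhmsm
Hunk 3: at line 1 remove [flva,vnxgb,wea] add [xcj,jlat,ditu] -> 5 lines: igvvj xcj jlat ditu zhmsm
Hunk 4: at line 1 remove [jlat] add [pfh,xihhd,tra] -> 7 lines: igvvj xcj pfh xihhd tra ditu zhmsm
Hunk 5: at line 5 remove [ditu] add [oye,ojhss] -> 8 lines: igvvj xcj pfh xihhd tra oye ojhss zhmsm
Hunk 6: at line 5 remove [oye,ojhss] add [fge,game] -> 8 lines: igvvj xcj pfh xihhd tra fge game zhmsm
Final line count: 8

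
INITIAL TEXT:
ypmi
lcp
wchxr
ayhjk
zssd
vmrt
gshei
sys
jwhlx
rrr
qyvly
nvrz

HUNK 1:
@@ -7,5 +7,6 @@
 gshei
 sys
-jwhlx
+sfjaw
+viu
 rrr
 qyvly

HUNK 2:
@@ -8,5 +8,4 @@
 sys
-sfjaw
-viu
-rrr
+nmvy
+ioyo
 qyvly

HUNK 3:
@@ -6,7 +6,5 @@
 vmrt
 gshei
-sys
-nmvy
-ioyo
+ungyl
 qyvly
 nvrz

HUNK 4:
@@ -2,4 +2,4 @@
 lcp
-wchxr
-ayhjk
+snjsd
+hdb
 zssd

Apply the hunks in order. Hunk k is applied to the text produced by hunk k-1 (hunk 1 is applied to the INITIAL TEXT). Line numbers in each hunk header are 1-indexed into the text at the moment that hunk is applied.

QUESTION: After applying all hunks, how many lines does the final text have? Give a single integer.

Hunk 1: at line 7 remove [jwhlx] add [sfjaw,viu] -> 13 lines: ypmi lcp wchxr ayhjk zssd vmrt gshei sys sfjaw viu rrr qyvly nvrz
Hunk 2: at line 8 remove [sfjaw,viu,rrr] add [nmvy,ioyo] -> 12 lines: ypmi lcp wchxr ayhjk zssd vmrt gshei sys nmvy ioyo qyvly nvrz
Hunk 3: at line 6 remove [sys,nmvy,ioyo] add [ungyl] -> 10 lines: ypmi lcp wchxr ayhjk zssd vmrt gshei ungyl qyvly nvrz
Hunk 4: at line 2 remove [wchxr,ayhjk] add [snjsd,hdb] -> 10 lines: ypmi lcp snjsd hdb zssd vmrt gshei ungyl qyvly nvrz
Final line count: 10

Answer: 10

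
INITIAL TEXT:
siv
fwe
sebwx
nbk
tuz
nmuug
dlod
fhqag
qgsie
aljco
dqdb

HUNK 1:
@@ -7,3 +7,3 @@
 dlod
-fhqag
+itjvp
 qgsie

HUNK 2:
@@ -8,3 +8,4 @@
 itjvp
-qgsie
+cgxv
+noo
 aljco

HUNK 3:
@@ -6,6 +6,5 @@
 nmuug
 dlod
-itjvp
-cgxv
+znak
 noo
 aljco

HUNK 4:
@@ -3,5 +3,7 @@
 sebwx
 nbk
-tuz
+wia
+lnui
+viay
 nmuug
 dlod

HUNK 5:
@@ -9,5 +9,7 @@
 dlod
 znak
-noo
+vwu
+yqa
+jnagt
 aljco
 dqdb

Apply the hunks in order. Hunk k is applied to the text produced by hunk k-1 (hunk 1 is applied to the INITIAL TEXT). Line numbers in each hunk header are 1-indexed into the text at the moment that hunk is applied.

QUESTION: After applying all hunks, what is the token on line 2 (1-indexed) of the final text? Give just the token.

Hunk 1: at line 7 remove [fhqag] add [itjvp] -> 11 lines: siv fwe sebwx nbk tuz nmuug dlod itjvp qgsie aljco dqdb
Hunk 2: at line 8 remove [qgsie] add [cgxv,noo] -> 12 lines: siv fwe sebwx nbk tuz nmuug dlod itjvp cgxv noo aljco dqdb
Hunk 3: at line 6 remove [itjvp,cgxv] add [znak] -> 11 lines: siv fwe sebwx nbk tuz nmuug dlod znak noo aljco dqdb
Hunk 4: at line 3 remove [tuz] add [wia,lnui,viay] -> 13 lines: siv fwe sebwx nbk wia lnui viay nmuug dlod znak noo aljco dqdb
Hunk 5: at line 9 remove [noo] add [vwu,yqa,jnagt] -> 15 lines: siv fwe sebwx nbk wia lnui viay nmuug dlod znak vwu yqa jnagt aljco dqdb
Final line 2: fwe

Answer: fwe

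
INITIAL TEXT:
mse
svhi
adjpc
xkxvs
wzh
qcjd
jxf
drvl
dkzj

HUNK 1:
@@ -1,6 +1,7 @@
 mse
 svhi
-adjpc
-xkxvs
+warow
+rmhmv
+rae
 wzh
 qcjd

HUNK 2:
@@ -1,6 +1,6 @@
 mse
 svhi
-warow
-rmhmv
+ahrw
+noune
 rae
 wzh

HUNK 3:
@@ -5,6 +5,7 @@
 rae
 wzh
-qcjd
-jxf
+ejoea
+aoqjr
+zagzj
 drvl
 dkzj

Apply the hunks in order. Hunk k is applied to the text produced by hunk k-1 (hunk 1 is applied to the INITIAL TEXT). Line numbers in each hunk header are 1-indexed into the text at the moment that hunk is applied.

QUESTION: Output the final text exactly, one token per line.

Hunk 1: at line 1 remove [adjpc,xkxvs] add [warow,rmhmv,rae] -> 10 lines: mse svhi warow rmhmv rae wzh qcjd jxf drvl dkzj
Hunk 2: at line 1 remove [warow,rmhmv] add [ahrw,noune] -> 10 lines: mse svhi ahrw noune rae wzh qcjd jxf drvl dkzj
Hunk 3: at line 5 remove [qcjd,jxf] add [ejoea,aoqjr,zagzj] -> 11 lines: mse svhi ahrw noune rae wzh ejoea aoqjr zagzj drvl dkzj

Answer: mse
svhi
ahrw
noune
rae
wzh
ejoea
aoqjr
zagzj
drvl
dkzj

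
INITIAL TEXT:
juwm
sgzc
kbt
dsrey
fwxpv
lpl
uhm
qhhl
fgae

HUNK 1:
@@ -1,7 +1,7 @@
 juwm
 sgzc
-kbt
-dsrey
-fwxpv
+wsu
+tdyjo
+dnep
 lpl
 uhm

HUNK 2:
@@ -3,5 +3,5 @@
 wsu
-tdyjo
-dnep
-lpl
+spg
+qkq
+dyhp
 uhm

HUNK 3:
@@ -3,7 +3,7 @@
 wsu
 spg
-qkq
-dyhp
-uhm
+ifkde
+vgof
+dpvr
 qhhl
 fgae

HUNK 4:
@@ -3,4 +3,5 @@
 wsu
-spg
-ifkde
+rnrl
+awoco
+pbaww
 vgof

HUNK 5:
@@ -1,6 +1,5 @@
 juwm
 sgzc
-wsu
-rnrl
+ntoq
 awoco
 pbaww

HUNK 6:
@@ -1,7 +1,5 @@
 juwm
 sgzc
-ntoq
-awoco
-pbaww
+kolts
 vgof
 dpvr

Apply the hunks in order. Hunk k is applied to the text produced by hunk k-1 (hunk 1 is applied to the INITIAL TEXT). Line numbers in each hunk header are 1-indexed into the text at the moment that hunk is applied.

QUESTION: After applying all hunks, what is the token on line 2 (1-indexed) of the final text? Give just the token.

Answer: sgzc

Derivation:
Hunk 1: at line 1 remove [kbt,dsrey,fwxpv] add [wsu,tdyjo,dnep] -> 9 lines: juwm sgzc wsu tdyjo dnep lpl uhm qhhl fgae
Hunk 2: at line 3 remove [tdyjo,dnep,lpl] add [spg,qkq,dyhp] -> 9 lines: juwm sgzc wsu spg qkq dyhp uhm qhhl fgae
Hunk 3: at line 3 remove [qkq,dyhp,uhm] add [ifkde,vgof,dpvr] -> 9 lines: juwm sgzc wsu spg ifkde vgof dpvr qhhl fgae
Hunk 4: at line 3 remove [spg,ifkde] add [rnrl,awoco,pbaww] -> 10 lines: juwm sgzc wsu rnrl awoco pbaww vgof dpvr qhhl fgae
Hunk 5: at line 1 remove [wsu,rnrl] add [ntoq] -> 9 lines: juwm sgzc ntoq awoco pbaww vgof dpvr qhhl fgae
Hunk 6: at line 1 remove [ntoq,awoco,pbaww] add [kolts] -> 7 lines: juwm sgzc kolts vgof dpvr qhhl fgae
Final line 2: sgzc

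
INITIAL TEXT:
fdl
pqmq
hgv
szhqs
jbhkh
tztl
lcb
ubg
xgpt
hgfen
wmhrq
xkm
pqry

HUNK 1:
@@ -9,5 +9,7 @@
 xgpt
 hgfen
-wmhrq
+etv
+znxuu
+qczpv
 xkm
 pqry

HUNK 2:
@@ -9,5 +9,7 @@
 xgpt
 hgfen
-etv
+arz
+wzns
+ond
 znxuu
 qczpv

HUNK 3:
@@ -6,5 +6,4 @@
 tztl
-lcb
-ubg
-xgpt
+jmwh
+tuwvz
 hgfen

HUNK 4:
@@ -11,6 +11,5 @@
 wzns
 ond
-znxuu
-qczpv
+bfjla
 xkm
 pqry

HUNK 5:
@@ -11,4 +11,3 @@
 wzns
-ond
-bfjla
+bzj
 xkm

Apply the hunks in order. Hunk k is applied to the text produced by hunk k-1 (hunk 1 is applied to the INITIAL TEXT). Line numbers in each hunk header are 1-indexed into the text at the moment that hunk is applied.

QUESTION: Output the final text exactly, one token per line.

Answer: fdl
pqmq
hgv
szhqs
jbhkh
tztl
jmwh
tuwvz
hgfen
arz
wzns
bzj
xkm
pqry

Derivation:
Hunk 1: at line 9 remove [wmhrq] add [etv,znxuu,qczpv] -> 15 lines: fdl pqmq hgv szhqs jbhkh tztl lcb ubg xgpt hgfen etv znxuu qczpv xkm pqry
Hunk 2: at line 9 remove [etv] add [arz,wzns,ond] -> 17 lines: fdl pqmq hgv szhqs jbhkh tztl lcb ubg xgpt hgfen arz wzns ond znxuu qczpv xkm pqry
Hunk 3: at line 6 remove [lcb,ubg,xgpt] add [jmwh,tuwvz] -> 16 lines: fdl pqmq hgv szhqs jbhkh tztl jmwh tuwvz hgfen arz wzns ond znxuu qczpv xkm pqry
Hunk 4: at line 11 remove [znxuu,qczpv] add [bfjla] -> 15 lines: fdl pqmq hgv szhqs jbhkh tztl jmwh tuwvz hgfen arz wzns ond bfjla xkm pqry
Hunk 5: at line 11 remove [ond,bfjla] add [bzj] -> 14 lines: fdl pqmq hgv szhqs jbhkh tztl jmwh tuwvz hgfen arz wzns bzj xkm pqry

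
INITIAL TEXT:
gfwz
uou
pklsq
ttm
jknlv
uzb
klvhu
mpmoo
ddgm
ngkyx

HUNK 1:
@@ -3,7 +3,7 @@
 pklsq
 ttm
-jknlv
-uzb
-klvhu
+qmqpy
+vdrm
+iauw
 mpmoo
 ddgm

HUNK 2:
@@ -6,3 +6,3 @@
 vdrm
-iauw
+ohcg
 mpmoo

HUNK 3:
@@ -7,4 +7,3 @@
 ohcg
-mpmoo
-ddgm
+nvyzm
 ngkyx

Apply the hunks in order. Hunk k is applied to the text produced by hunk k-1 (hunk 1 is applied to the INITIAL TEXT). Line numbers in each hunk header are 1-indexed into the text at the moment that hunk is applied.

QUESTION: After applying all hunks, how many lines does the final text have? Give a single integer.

Answer: 9

Derivation:
Hunk 1: at line 3 remove [jknlv,uzb,klvhu] add [qmqpy,vdrm,iauw] -> 10 lines: gfwz uou pklsq ttm qmqpy vdrm iauw mpmoo ddgm ngkyx
Hunk 2: at line 6 remove [iauw] add [ohcg] -> 10 lines: gfwz uou pklsq ttm qmqpy vdrm ohcg mpmoo ddgm ngkyx
Hunk 3: at line 7 remove [mpmoo,ddgm] add [nvyzm] -> 9 lines: gfwz uou pklsq ttm qmqpy vdrm ohcg nvyzm ngkyx
Final line count: 9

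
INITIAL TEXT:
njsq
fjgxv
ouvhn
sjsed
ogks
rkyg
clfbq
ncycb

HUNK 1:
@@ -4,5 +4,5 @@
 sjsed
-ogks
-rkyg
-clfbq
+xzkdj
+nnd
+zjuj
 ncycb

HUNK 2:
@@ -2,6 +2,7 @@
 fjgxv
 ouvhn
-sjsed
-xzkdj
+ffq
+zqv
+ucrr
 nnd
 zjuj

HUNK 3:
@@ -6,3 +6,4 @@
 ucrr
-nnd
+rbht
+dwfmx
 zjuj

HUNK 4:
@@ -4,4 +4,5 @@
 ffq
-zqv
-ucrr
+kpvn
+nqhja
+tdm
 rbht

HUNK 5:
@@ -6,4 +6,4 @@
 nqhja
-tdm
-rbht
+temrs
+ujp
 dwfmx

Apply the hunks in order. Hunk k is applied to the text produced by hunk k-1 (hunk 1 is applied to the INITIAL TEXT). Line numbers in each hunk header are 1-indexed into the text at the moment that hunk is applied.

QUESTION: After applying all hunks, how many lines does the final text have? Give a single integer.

Answer: 11

Derivation:
Hunk 1: at line 4 remove [ogks,rkyg,clfbq] add [xzkdj,nnd,zjuj] -> 8 lines: njsq fjgxv ouvhn sjsed xzkdj nnd zjuj ncycb
Hunk 2: at line 2 remove [sjsed,xzkdj] add [ffq,zqv,ucrr] -> 9 lines: njsq fjgxv ouvhn ffq zqv ucrr nnd zjuj ncycb
Hunk 3: at line 6 remove [nnd] add [rbht,dwfmx] -> 10 lines: njsq fjgxv ouvhn ffq zqv ucrr rbht dwfmx zjuj ncycb
Hunk 4: at line 4 remove [zqv,ucrr] add [kpvn,nqhja,tdm] -> 11 lines: njsq fjgxv ouvhn ffq kpvn nqhja tdm rbht dwfmx zjuj ncycb
Hunk 5: at line 6 remove [tdm,rbht] add [temrs,ujp] -> 11 lines: njsq fjgxv ouvhn ffq kpvn nqhja temrs ujp dwfmx zjuj ncycb
Final line count: 11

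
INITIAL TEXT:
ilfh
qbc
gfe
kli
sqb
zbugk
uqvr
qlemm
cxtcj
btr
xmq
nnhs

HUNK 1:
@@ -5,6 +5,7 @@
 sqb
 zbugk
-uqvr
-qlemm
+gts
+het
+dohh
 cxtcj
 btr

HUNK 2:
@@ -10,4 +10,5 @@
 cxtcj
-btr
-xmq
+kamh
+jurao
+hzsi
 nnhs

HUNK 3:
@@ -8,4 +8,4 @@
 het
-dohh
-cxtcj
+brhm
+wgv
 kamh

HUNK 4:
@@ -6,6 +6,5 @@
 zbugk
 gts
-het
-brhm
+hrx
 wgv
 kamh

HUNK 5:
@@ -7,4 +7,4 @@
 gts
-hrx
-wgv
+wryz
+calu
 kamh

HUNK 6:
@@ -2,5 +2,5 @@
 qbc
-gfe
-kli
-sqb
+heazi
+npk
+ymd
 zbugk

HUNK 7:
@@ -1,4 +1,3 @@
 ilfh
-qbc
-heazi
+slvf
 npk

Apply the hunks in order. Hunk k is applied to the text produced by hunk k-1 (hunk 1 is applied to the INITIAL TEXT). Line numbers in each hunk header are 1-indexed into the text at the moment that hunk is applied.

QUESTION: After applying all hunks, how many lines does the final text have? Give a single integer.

Hunk 1: at line 5 remove [uqvr,qlemm] add [gts,het,dohh] -> 13 lines: ilfh qbc gfe kli sqb zbugk gts het dohh cxtcj btr xmq nnhs
Hunk 2: at line 10 remove [btr,xmq] add [kamh,jurao,hzsi] -> 14 lines: ilfh qbc gfe kli sqb zbugk gts het dohh cxtcj kamh jurao hzsi nnhs
Hunk 3: at line 8 remove [dohh,cxtcj] add [brhm,wgv] -> 14 lines: ilfh qbc gfe kli sqb zbugk gts het brhm wgv kamh jurao hzsi nnhs
Hunk 4: at line 6 remove [het,brhm] add [hrx] -> 13 lines: ilfh qbc gfe kli sqb zbugk gts hrx wgv kamh jurao hzsi nnhs
Hunk 5: at line 7 remove [hrx,wgv] add [wryz,calu] -> 13 lines: ilfh qbc gfe kli sqb zbugk gts wryz calu kamh jurao hzsi nnhs
Hunk 6: at line 2 remove [gfe,kli,sqb] add [heazi,npk,ymd] -> 13 lines: ilfh qbc heazi npk ymd zbugk gts wryz calu kamh jurao hzsi nnhs
Hunk 7: at line 1 remove [qbc,heazi] add [slvf] -> 12 lines: ilfh slvf npk ymd zbugk gts wryz calu kamh jurao hzsi nnhs
Final line count: 12

Answer: 12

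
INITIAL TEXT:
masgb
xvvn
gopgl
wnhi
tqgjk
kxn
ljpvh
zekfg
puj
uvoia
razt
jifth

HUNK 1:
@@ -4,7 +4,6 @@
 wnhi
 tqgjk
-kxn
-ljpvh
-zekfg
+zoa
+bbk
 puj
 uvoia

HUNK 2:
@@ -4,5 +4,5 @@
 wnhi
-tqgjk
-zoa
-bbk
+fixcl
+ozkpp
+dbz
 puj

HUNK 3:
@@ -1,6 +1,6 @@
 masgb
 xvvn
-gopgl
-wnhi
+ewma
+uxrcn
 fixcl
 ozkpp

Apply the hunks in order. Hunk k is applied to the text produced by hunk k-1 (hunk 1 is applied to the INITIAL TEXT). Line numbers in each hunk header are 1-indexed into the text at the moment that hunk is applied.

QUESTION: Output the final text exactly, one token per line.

Answer: masgb
xvvn
ewma
uxrcn
fixcl
ozkpp
dbz
puj
uvoia
razt
jifth

Derivation:
Hunk 1: at line 4 remove [kxn,ljpvh,zekfg] add [zoa,bbk] -> 11 lines: masgb xvvn gopgl wnhi tqgjk zoa bbk puj uvoia razt jifth
Hunk 2: at line 4 remove [tqgjk,zoa,bbk] add [fixcl,ozkpp,dbz] -> 11 lines: masgb xvvn gopgl wnhi fixcl ozkpp dbz puj uvoia razt jifth
Hunk 3: at line 1 remove [gopgl,wnhi] add [ewma,uxrcn] -> 11 lines: masgb xvvn ewma uxrcn fixcl ozkpp dbz puj uvoia razt jifth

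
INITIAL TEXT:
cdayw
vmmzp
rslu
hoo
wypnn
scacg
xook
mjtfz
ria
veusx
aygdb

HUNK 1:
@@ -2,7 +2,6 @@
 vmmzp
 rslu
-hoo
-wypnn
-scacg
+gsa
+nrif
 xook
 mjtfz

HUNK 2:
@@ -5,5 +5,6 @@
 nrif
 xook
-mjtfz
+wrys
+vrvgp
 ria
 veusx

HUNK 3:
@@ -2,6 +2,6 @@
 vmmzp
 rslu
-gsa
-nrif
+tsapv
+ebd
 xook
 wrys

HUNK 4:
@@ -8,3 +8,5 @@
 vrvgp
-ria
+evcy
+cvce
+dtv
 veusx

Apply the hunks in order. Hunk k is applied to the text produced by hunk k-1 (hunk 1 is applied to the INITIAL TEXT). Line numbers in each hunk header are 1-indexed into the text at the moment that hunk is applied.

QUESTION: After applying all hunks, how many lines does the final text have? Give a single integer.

Answer: 13

Derivation:
Hunk 1: at line 2 remove [hoo,wypnn,scacg] add [gsa,nrif] -> 10 lines: cdayw vmmzp rslu gsa nrif xook mjtfz ria veusx aygdb
Hunk 2: at line 5 remove [mjtfz] add [wrys,vrvgp] -> 11 lines: cdayw vmmzp rslu gsa nrif xook wrys vrvgp ria veusx aygdb
Hunk 3: at line 2 remove [gsa,nrif] add [tsapv,ebd] -> 11 lines: cdayw vmmzp rslu tsapv ebd xook wrys vrvgp ria veusx aygdb
Hunk 4: at line 8 remove [ria] add [evcy,cvce,dtv] -> 13 lines: cdayw vmmzp rslu tsapv ebd xook wrys vrvgp evcy cvce dtv veusx aygdb
Final line count: 13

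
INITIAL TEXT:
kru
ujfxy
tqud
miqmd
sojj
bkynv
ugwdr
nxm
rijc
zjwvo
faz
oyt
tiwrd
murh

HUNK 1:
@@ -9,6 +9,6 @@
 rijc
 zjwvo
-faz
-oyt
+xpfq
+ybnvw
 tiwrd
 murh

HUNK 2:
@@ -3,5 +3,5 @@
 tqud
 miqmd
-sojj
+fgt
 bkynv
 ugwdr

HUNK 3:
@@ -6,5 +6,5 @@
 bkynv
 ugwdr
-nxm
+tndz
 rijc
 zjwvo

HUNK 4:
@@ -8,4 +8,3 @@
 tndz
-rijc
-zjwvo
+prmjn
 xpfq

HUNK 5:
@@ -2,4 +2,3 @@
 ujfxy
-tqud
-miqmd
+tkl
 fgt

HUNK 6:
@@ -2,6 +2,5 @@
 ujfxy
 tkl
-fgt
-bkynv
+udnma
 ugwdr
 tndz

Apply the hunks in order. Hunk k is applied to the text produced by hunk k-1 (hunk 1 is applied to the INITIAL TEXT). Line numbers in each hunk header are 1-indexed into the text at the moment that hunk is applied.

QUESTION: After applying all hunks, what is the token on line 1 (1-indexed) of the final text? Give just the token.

Answer: kru

Derivation:
Hunk 1: at line 9 remove [faz,oyt] add [xpfq,ybnvw] -> 14 lines: kru ujfxy tqud miqmd sojj bkynv ugwdr nxm rijc zjwvo xpfq ybnvw tiwrd murh
Hunk 2: at line 3 remove [sojj] add [fgt] -> 14 lines: kru ujfxy tqud miqmd fgt bkynv ugwdr nxm rijc zjwvo xpfq ybnvw tiwrd murh
Hunk 3: at line 6 remove [nxm] add [tndz] -> 14 lines: kru ujfxy tqud miqmd fgt bkynv ugwdr tndz rijc zjwvo xpfq ybnvw tiwrd murh
Hunk 4: at line 8 remove [rijc,zjwvo] add [prmjn] -> 13 lines: kru ujfxy tqud miqmd fgt bkynv ugwdr tndz prmjn xpfq ybnvw tiwrd murh
Hunk 5: at line 2 remove [tqud,miqmd] add [tkl] -> 12 lines: kru ujfxy tkl fgt bkynv ugwdr tndz prmjn xpfq ybnvw tiwrd murh
Hunk 6: at line 2 remove [fgt,bkynv] add [udnma] -> 11 lines: kru ujfxy tkl udnma ugwdr tndz prmjn xpfq ybnvw tiwrd murh
Final line 1: kru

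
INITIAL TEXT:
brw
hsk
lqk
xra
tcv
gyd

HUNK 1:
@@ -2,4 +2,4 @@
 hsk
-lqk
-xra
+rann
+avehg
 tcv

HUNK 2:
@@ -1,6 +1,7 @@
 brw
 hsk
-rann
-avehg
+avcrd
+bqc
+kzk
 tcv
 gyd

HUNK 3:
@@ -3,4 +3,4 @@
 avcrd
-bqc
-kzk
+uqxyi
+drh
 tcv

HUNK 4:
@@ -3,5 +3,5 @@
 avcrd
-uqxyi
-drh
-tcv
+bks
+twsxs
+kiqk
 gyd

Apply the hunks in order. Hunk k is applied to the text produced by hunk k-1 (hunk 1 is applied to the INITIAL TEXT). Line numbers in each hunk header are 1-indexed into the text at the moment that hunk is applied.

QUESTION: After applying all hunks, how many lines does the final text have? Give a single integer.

Hunk 1: at line 2 remove [lqk,xra] add [rann,avehg] -> 6 lines: brw hsk rann avehg tcv gyd
Hunk 2: at line 1 remove [rann,avehg] add [avcrd,bqc,kzk] -> 7 lines: brw hsk avcrd bqc kzk tcv gyd
Hunk 3: at line 3 remove [bqc,kzk] add [uqxyi,drh] -> 7 lines: brw hsk avcrd uqxyi drh tcv gyd
Hunk 4: at line 3 remove [uqxyi,drh,tcv] add [bks,twsxs,kiqk] -> 7 lines: brw hsk avcrd bks twsxs kiqk gyd
Final line count: 7

Answer: 7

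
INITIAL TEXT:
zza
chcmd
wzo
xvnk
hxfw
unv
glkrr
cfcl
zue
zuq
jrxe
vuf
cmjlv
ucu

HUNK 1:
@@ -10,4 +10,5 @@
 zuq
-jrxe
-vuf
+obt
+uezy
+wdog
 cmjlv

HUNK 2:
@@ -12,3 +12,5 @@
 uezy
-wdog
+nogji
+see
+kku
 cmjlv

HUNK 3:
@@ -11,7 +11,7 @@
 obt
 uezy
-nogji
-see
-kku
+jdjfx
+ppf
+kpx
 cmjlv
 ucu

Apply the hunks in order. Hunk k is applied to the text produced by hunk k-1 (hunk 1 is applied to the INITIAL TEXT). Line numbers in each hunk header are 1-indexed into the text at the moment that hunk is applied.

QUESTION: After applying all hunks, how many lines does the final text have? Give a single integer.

Answer: 17

Derivation:
Hunk 1: at line 10 remove [jrxe,vuf] add [obt,uezy,wdog] -> 15 lines: zza chcmd wzo xvnk hxfw unv glkrr cfcl zue zuq obt uezy wdog cmjlv ucu
Hunk 2: at line 12 remove [wdog] add [nogji,see,kku] -> 17 lines: zza chcmd wzo xvnk hxfw unv glkrr cfcl zue zuq obt uezy nogji see kku cmjlv ucu
Hunk 3: at line 11 remove [nogji,see,kku] add [jdjfx,ppf,kpx] -> 17 lines: zza chcmd wzo xvnk hxfw unv glkrr cfcl zue zuq obt uezy jdjfx ppf kpx cmjlv ucu
Final line count: 17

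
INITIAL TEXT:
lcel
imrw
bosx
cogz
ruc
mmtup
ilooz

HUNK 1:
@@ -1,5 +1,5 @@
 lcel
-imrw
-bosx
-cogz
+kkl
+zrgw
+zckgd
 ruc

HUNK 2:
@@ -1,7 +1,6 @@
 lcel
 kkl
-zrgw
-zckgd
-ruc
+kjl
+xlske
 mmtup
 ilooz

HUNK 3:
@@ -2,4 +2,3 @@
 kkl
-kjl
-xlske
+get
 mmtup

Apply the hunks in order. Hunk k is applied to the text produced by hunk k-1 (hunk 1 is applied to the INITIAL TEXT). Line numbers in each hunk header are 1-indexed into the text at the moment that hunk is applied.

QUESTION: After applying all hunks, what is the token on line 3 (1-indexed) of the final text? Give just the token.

Hunk 1: at line 1 remove [imrw,bosx,cogz] add [kkl,zrgw,zckgd] -> 7 lines: lcel kkl zrgw zckgd ruc mmtup ilooz
Hunk 2: at line 1 remove [zrgw,zckgd,ruc] add [kjl,xlske] -> 6 lines: lcel kkl kjl xlske mmtup ilooz
Hunk 3: at line 2 remove [kjl,xlske] add [get] -> 5 lines: lcel kkl get mmtup ilooz
Final line 3: get

Answer: get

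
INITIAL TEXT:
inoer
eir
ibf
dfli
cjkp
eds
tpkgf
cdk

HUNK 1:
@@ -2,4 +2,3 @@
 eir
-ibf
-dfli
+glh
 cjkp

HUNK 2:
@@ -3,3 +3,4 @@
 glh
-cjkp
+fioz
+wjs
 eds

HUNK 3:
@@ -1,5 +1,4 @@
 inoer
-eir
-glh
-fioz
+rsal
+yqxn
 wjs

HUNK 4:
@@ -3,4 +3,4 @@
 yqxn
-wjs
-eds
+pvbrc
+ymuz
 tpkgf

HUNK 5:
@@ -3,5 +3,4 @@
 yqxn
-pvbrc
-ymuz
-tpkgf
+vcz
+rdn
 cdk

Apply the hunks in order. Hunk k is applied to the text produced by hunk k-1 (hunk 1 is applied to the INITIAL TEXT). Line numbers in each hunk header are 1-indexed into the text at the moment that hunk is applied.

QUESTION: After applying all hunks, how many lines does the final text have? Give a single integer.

Answer: 6

Derivation:
Hunk 1: at line 2 remove [ibf,dfli] add [glh] -> 7 lines: inoer eir glh cjkp eds tpkgf cdk
Hunk 2: at line 3 remove [cjkp] add [fioz,wjs] -> 8 lines: inoer eir glh fioz wjs eds tpkgf cdk
Hunk 3: at line 1 remove [eir,glh,fioz] add [rsal,yqxn] -> 7 lines: inoer rsal yqxn wjs eds tpkgf cdk
Hunk 4: at line 3 remove [wjs,eds] add [pvbrc,ymuz] -> 7 lines: inoer rsal yqxn pvbrc ymuz tpkgf cdk
Hunk 5: at line 3 remove [pvbrc,ymuz,tpkgf] add [vcz,rdn] -> 6 lines: inoer rsal yqxn vcz rdn cdk
Final line count: 6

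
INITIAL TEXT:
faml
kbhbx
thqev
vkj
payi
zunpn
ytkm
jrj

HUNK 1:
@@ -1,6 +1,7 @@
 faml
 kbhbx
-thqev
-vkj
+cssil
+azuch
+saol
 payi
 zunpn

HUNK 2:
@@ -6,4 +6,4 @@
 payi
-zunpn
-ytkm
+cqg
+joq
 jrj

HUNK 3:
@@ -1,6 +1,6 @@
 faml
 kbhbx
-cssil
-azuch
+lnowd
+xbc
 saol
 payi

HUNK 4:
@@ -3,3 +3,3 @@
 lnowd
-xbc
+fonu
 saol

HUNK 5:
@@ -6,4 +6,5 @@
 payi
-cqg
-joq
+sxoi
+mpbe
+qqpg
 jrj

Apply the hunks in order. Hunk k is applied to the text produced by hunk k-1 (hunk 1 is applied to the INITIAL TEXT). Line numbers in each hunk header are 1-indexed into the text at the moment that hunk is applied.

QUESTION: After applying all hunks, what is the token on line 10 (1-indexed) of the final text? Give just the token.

Answer: jrj

Derivation:
Hunk 1: at line 1 remove [thqev,vkj] add [cssil,azuch,saol] -> 9 lines: faml kbhbx cssil azuch saol payi zunpn ytkm jrj
Hunk 2: at line 6 remove [zunpn,ytkm] add [cqg,joq] -> 9 lines: faml kbhbx cssil azuch saol payi cqg joq jrj
Hunk 3: at line 1 remove [cssil,azuch] add [lnowd,xbc] -> 9 lines: faml kbhbx lnowd xbc saol payi cqg joq jrj
Hunk 4: at line 3 remove [xbc] add [fonu] -> 9 lines: faml kbhbx lnowd fonu saol payi cqg joq jrj
Hunk 5: at line 6 remove [cqg,joq] add [sxoi,mpbe,qqpg] -> 10 lines: faml kbhbx lnowd fonu saol payi sxoi mpbe qqpg jrj
Final line 10: jrj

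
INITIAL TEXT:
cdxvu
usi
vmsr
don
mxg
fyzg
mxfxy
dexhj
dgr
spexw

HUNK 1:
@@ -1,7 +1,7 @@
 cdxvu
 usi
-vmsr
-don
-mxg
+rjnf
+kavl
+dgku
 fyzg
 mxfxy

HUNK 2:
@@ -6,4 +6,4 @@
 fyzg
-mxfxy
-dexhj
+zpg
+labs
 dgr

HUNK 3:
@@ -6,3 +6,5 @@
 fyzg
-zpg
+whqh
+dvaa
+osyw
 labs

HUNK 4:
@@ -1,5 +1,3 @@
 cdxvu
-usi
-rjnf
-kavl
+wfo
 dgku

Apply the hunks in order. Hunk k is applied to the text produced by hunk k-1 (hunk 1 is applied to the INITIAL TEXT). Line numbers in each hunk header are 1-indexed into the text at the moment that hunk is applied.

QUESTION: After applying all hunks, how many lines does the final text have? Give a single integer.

Answer: 10

Derivation:
Hunk 1: at line 1 remove [vmsr,don,mxg] add [rjnf,kavl,dgku] -> 10 lines: cdxvu usi rjnf kavl dgku fyzg mxfxy dexhj dgr spexw
Hunk 2: at line 6 remove [mxfxy,dexhj] add [zpg,labs] -> 10 lines: cdxvu usi rjnf kavl dgku fyzg zpg labs dgr spexw
Hunk 3: at line 6 remove [zpg] add [whqh,dvaa,osyw] -> 12 lines: cdxvu usi rjnf kavl dgku fyzg whqh dvaa osyw labs dgr spexw
Hunk 4: at line 1 remove [usi,rjnf,kavl] add [wfo] -> 10 lines: cdxvu wfo dgku fyzg whqh dvaa osyw labs dgr spexw
Final line count: 10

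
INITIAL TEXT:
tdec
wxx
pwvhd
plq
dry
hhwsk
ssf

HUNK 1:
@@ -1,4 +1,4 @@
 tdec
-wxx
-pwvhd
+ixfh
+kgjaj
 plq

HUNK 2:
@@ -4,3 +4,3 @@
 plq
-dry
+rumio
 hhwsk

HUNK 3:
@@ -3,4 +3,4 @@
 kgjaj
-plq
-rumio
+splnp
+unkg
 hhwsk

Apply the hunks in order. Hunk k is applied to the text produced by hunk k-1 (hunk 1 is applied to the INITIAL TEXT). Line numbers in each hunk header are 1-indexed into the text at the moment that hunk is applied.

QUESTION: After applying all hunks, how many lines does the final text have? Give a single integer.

Hunk 1: at line 1 remove [wxx,pwvhd] add [ixfh,kgjaj] -> 7 lines: tdec ixfh kgjaj plq dry hhwsk ssf
Hunk 2: at line 4 remove [dry] add [rumio] -> 7 lines: tdec ixfh kgjaj plq rumio hhwsk ssf
Hunk 3: at line 3 remove [plq,rumio] add [splnp,unkg] -> 7 lines: tdec ixfh kgjaj splnp unkg hhwsk ssf
Final line count: 7

Answer: 7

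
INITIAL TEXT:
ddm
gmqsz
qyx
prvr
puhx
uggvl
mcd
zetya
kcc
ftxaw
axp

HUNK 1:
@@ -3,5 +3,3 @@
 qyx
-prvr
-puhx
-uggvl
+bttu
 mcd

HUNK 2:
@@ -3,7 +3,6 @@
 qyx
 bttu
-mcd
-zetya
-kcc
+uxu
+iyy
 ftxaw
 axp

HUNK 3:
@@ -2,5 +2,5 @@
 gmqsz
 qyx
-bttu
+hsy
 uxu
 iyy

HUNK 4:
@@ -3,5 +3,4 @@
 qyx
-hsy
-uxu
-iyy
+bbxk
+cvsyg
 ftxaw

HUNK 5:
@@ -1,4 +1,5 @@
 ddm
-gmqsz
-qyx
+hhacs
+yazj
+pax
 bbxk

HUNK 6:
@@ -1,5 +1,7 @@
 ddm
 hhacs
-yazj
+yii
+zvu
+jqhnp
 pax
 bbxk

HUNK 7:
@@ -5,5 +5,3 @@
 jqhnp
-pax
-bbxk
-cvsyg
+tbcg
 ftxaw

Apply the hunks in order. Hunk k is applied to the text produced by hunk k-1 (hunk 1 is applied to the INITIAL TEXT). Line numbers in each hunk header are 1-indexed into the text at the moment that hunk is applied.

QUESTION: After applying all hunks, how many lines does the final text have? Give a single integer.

Answer: 8

Derivation:
Hunk 1: at line 3 remove [prvr,puhx,uggvl] add [bttu] -> 9 lines: ddm gmqsz qyx bttu mcd zetya kcc ftxaw axp
Hunk 2: at line 3 remove [mcd,zetya,kcc] add [uxu,iyy] -> 8 lines: ddm gmqsz qyx bttu uxu iyy ftxaw axp
Hunk 3: at line 2 remove [bttu] add [hsy] -> 8 lines: ddm gmqsz qyx hsy uxu iyy ftxaw axp
Hunk 4: at line 3 remove [hsy,uxu,iyy] add [bbxk,cvsyg] -> 7 lines: ddm gmqsz qyx bbxk cvsyg ftxaw axp
Hunk 5: at line 1 remove [gmqsz,qyx] add [hhacs,yazj,pax] -> 8 lines: ddm hhacs yazj pax bbxk cvsyg ftxaw axp
Hunk 6: at line 1 remove [yazj] add [yii,zvu,jqhnp] -> 10 lines: ddm hhacs yii zvu jqhnp pax bbxk cvsyg ftxaw axp
Hunk 7: at line 5 remove [pax,bbxk,cvsyg] add [tbcg] -> 8 lines: ddm hhacs yii zvu jqhnp tbcg ftxaw axp
Final line count: 8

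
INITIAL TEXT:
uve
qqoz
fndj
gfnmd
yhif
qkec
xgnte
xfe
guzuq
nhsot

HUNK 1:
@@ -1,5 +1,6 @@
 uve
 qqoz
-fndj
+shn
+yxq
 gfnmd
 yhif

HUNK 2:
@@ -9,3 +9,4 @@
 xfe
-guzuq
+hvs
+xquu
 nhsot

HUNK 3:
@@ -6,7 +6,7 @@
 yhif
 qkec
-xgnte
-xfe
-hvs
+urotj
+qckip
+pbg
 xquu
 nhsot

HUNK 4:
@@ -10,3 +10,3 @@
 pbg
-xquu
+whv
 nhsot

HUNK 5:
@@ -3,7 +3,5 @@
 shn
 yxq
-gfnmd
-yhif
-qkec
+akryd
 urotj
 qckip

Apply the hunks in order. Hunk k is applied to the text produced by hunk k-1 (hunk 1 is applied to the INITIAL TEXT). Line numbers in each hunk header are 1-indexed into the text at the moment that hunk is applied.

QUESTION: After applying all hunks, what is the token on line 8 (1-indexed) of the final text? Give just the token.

Hunk 1: at line 1 remove [fndj] add [shn,yxq] -> 11 lines: uve qqoz shn yxq gfnmd yhif qkec xgnte xfe guzuq nhsot
Hunk 2: at line 9 remove [guzuq] add [hvs,xquu] -> 12 lines: uve qqoz shn yxq gfnmd yhif qkec xgnte xfe hvs xquu nhsot
Hunk 3: at line 6 remove [xgnte,xfe,hvs] add [urotj,qckip,pbg] -> 12 lines: uve qqoz shn yxq gfnmd yhif qkec urotj qckip pbg xquu nhsot
Hunk 4: at line 10 remove [xquu] add [whv] -> 12 lines: uve qqoz shn yxq gfnmd yhif qkec urotj qckip pbg whv nhsot
Hunk 5: at line 3 remove [gfnmd,yhif,qkec] add [akryd] -> 10 lines: uve qqoz shn yxq akryd urotj qckip pbg whv nhsot
Final line 8: pbg

Answer: pbg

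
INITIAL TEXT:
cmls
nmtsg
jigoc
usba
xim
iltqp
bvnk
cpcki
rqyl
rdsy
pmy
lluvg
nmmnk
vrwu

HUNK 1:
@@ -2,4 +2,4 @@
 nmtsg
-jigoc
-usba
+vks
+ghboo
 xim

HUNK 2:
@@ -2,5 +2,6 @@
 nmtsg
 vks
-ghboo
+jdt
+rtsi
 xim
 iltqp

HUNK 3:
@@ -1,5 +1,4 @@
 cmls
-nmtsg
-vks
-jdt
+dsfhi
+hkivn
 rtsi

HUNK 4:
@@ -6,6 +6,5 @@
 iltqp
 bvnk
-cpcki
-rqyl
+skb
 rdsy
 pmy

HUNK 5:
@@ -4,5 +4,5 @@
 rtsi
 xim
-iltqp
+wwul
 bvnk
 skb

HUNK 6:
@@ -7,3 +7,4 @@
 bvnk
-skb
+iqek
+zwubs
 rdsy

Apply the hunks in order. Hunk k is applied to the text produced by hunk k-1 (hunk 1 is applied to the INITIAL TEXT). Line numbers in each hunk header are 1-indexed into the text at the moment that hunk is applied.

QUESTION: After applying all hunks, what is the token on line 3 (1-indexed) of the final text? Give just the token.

Answer: hkivn

Derivation:
Hunk 1: at line 2 remove [jigoc,usba] add [vks,ghboo] -> 14 lines: cmls nmtsg vks ghboo xim iltqp bvnk cpcki rqyl rdsy pmy lluvg nmmnk vrwu
Hunk 2: at line 2 remove [ghboo] add [jdt,rtsi] -> 15 lines: cmls nmtsg vks jdt rtsi xim iltqp bvnk cpcki rqyl rdsy pmy lluvg nmmnk vrwu
Hunk 3: at line 1 remove [nmtsg,vks,jdt] add [dsfhi,hkivn] -> 14 lines: cmls dsfhi hkivn rtsi xim iltqp bvnk cpcki rqyl rdsy pmy lluvg nmmnk vrwu
Hunk 4: at line 6 remove [cpcki,rqyl] add [skb] -> 13 lines: cmls dsfhi hkivn rtsi xim iltqp bvnk skb rdsy pmy lluvg nmmnk vrwu
Hunk 5: at line 4 remove [iltqp] add [wwul] -> 13 lines: cmls dsfhi hkivn rtsi xim wwul bvnk skb rdsy pmy lluvg nmmnk vrwu
Hunk 6: at line 7 remove [skb] add [iqek,zwubs] -> 14 lines: cmls dsfhi hkivn rtsi xim wwul bvnk iqek zwubs rdsy pmy lluvg nmmnk vrwu
Final line 3: hkivn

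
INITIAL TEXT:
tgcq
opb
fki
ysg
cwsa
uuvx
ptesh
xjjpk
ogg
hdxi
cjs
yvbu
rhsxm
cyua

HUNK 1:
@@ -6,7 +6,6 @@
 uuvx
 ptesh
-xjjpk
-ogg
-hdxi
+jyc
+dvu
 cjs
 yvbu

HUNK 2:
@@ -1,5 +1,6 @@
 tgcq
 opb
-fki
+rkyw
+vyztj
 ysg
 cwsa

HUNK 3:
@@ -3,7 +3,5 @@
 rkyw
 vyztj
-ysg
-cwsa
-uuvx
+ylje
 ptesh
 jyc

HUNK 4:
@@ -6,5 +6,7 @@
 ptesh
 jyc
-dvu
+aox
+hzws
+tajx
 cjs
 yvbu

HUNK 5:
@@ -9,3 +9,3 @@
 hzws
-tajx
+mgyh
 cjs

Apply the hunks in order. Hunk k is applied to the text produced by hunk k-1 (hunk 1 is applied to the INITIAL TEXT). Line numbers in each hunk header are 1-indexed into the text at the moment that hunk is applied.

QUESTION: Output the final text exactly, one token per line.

Hunk 1: at line 6 remove [xjjpk,ogg,hdxi] add [jyc,dvu] -> 13 lines: tgcq opb fki ysg cwsa uuvx ptesh jyc dvu cjs yvbu rhsxm cyua
Hunk 2: at line 1 remove [fki] add [rkyw,vyztj] -> 14 lines: tgcq opb rkyw vyztj ysg cwsa uuvx ptesh jyc dvu cjs yvbu rhsxm cyua
Hunk 3: at line 3 remove [ysg,cwsa,uuvx] add [ylje] -> 12 lines: tgcq opb rkyw vyztj ylje ptesh jyc dvu cjs yvbu rhsxm cyua
Hunk 4: at line 6 remove [dvu] add [aox,hzws,tajx] -> 14 lines: tgcq opb rkyw vyztj ylje ptesh jyc aox hzws tajx cjs yvbu rhsxm cyua
Hunk 5: at line 9 remove [tajx] add [mgyh] -> 14 lines: tgcq opb rkyw vyztj ylje ptesh jyc aox hzws mgyh cjs yvbu rhsxm cyua

Answer: tgcq
opb
rkyw
vyztj
ylje
ptesh
jyc
aox
hzws
mgyh
cjs
yvbu
rhsxm
cyua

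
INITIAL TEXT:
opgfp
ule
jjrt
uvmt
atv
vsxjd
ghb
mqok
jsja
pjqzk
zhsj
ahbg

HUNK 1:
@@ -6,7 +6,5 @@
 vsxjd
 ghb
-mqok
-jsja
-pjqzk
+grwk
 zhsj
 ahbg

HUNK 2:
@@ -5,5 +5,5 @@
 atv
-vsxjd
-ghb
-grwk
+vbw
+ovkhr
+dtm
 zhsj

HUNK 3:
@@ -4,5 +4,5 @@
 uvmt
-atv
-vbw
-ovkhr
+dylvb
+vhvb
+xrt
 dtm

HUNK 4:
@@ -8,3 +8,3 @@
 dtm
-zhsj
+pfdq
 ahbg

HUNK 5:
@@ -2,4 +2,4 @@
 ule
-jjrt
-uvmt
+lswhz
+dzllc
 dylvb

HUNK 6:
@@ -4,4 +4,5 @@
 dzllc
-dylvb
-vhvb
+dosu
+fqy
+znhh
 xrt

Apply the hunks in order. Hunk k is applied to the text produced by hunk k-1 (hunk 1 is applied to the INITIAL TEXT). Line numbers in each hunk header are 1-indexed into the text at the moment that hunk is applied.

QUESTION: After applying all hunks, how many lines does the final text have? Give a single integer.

Hunk 1: at line 6 remove [mqok,jsja,pjqzk] add [grwk] -> 10 lines: opgfp ule jjrt uvmt atv vsxjd ghb grwk zhsj ahbg
Hunk 2: at line 5 remove [vsxjd,ghb,grwk] add [vbw,ovkhr,dtm] -> 10 lines: opgfp ule jjrt uvmt atv vbw ovkhr dtm zhsj ahbg
Hunk 3: at line 4 remove [atv,vbw,ovkhr] add [dylvb,vhvb,xrt] -> 10 lines: opgfp ule jjrt uvmt dylvb vhvb xrt dtm zhsj ahbg
Hunk 4: at line 8 remove [zhsj] add [pfdq] -> 10 lines: opgfp ule jjrt uvmt dylvb vhvb xrt dtm pfdq ahbg
Hunk 5: at line 2 remove [jjrt,uvmt] add [lswhz,dzllc] -> 10 lines: opgfp ule lswhz dzllc dylvb vhvb xrt dtm pfdq ahbg
Hunk 6: at line 4 remove [dylvb,vhvb] add [dosu,fqy,znhh] -> 11 lines: opgfp ule lswhz dzllc dosu fqy znhh xrt dtm pfdq ahbg
Final line count: 11

Answer: 11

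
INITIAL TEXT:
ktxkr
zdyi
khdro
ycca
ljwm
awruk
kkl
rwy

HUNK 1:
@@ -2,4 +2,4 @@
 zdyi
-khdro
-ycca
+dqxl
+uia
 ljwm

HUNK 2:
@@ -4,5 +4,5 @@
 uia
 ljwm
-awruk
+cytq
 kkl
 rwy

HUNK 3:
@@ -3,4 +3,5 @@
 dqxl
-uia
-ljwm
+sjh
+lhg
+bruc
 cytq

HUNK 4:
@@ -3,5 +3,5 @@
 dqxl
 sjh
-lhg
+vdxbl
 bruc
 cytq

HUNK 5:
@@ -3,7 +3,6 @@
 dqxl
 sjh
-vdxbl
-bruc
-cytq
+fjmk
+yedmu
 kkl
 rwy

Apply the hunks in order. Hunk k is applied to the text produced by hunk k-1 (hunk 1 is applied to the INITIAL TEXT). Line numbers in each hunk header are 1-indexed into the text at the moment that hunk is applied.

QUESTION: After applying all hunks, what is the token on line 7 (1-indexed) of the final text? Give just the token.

Answer: kkl

Derivation:
Hunk 1: at line 2 remove [khdro,ycca] add [dqxl,uia] -> 8 lines: ktxkr zdyi dqxl uia ljwm awruk kkl rwy
Hunk 2: at line 4 remove [awruk] add [cytq] -> 8 lines: ktxkr zdyi dqxl uia ljwm cytq kkl rwy
Hunk 3: at line 3 remove [uia,ljwm] add [sjh,lhg,bruc] -> 9 lines: ktxkr zdyi dqxl sjh lhg bruc cytq kkl rwy
Hunk 4: at line 3 remove [lhg] add [vdxbl] -> 9 lines: ktxkr zdyi dqxl sjh vdxbl bruc cytq kkl rwy
Hunk 5: at line 3 remove [vdxbl,bruc,cytq] add [fjmk,yedmu] -> 8 lines: ktxkr zdyi dqxl sjh fjmk yedmu kkl rwy
Final line 7: kkl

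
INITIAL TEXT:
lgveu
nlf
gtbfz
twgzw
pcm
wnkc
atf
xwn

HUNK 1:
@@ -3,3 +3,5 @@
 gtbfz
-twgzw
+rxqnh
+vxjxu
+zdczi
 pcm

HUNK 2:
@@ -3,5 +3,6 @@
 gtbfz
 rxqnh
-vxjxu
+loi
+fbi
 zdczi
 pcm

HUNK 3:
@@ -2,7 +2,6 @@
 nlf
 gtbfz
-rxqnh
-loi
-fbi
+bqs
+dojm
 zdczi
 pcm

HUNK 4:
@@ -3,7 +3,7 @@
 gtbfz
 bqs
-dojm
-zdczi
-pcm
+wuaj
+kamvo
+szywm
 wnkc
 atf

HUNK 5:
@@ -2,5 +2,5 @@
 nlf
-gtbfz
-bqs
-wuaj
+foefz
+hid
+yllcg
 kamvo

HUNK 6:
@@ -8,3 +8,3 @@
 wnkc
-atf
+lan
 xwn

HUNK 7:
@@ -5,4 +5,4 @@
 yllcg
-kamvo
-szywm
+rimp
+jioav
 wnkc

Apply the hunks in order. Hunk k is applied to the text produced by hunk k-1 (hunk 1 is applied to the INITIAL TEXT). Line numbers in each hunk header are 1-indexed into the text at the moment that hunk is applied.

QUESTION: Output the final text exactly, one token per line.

Hunk 1: at line 3 remove [twgzw] add [rxqnh,vxjxu,zdczi] -> 10 lines: lgveu nlf gtbfz rxqnh vxjxu zdczi pcm wnkc atf xwn
Hunk 2: at line 3 remove [vxjxu] add [loi,fbi] -> 11 lines: lgveu nlf gtbfz rxqnh loi fbi zdczi pcm wnkc atf xwn
Hunk 3: at line 2 remove [rxqnh,loi,fbi] add [bqs,dojm] -> 10 lines: lgveu nlf gtbfz bqs dojm zdczi pcm wnkc atf xwn
Hunk 4: at line 3 remove [dojm,zdczi,pcm] add [wuaj,kamvo,szywm] -> 10 lines: lgveu nlf gtbfz bqs wuaj kamvo szywm wnkc atf xwn
Hunk 5: at line 2 remove [gtbfz,bqs,wuaj] add [foefz,hid,yllcg] -> 10 lines: lgveu nlf foefz hid yllcg kamvo szywm wnkc atf xwn
Hunk 6: at line 8 remove [atf] add [lan] -> 10 lines: lgveu nlf foefz hid yllcg kamvo szywm wnkc lan xwn
Hunk 7: at line 5 remove [kamvo,szywm] add [rimp,jioav] -> 10 lines: lgveu nlf foefz hid yllcg rimp jioav wnkc lan xwn

Answer: lgveu
nlf
foefz
hid
yllcg
rimp
jioav
wnkc
lan
xwn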